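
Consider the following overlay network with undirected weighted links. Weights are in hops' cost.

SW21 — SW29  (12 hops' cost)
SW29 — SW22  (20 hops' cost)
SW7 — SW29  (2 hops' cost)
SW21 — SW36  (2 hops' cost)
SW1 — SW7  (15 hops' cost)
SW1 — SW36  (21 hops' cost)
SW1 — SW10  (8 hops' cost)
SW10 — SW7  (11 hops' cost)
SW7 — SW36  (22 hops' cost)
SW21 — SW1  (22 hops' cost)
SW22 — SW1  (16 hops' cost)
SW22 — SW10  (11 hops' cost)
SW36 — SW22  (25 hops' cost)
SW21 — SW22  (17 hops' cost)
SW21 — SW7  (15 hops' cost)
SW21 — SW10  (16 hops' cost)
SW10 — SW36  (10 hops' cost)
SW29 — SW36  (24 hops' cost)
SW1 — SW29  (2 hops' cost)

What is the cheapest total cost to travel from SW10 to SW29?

10 hops' cost

Settle nodes by increasing distance from SW10:
SW10: 0
SW1: 8  (via SW10)
SW29: 10  (via SW1)
Shortest route: SW10 → SW1 → SW29 = 10 hops' cost.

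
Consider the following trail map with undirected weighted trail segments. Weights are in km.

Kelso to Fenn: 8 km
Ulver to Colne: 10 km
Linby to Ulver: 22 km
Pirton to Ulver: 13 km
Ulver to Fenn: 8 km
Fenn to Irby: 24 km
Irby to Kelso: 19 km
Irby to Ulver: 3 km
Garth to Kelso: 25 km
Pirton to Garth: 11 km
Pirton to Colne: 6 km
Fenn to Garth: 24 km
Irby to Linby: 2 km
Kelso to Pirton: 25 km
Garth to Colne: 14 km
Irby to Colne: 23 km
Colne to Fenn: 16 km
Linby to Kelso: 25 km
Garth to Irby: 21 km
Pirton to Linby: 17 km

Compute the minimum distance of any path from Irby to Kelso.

Running Dijkstra from Irby:
Irby: 0
Linby: 2  (via Irby)
Ulver: 3  (via Irby)
Fenn: 11  (via Ulver)
Colne: 13  (via Ulver)
Pirton: 16  (via Ulver)
Kelso: 19  (via Irby)
Shortest route: Irby → Kelso = 19 km.

19 km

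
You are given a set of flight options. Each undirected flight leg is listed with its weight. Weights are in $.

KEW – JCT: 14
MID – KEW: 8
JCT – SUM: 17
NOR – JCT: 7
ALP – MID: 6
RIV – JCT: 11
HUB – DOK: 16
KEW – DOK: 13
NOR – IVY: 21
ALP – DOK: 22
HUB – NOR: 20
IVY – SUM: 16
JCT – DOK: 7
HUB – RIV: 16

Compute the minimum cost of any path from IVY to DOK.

$35

Settle nodes by increasing distance from IVY:
IVY: 0
SUM: 16  (via IVY)
NOR: 21  (via IVY)
JCT: 28  (via NOR)
DOK: 35  (via JCT)
Shortest route: IVY → NOR → JCT → DOK = $35.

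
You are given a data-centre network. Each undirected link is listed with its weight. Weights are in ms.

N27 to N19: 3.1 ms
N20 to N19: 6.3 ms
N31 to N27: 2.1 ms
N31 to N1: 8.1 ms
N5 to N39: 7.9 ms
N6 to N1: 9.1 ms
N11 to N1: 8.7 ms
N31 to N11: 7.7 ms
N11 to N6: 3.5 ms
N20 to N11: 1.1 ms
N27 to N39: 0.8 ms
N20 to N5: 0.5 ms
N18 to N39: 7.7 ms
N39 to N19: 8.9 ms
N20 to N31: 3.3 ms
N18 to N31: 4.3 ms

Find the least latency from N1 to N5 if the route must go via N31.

Best N1 to N31: N1 → N31 costing 8.1
Best N31 to N5: N31 → N20 → N5 costing 3.8
Total via N31: 8.1 + 3.8 = 11.9 ms.

11.9 ms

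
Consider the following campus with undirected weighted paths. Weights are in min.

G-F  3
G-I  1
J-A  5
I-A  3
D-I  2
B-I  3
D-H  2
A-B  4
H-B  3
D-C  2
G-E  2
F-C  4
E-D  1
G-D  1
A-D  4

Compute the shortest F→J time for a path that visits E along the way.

Shortest F→E: F → G → E = 5
Shortest E→J: E → D → A → J = 10
Total via E: 5 + 10 = 15 min.

15 min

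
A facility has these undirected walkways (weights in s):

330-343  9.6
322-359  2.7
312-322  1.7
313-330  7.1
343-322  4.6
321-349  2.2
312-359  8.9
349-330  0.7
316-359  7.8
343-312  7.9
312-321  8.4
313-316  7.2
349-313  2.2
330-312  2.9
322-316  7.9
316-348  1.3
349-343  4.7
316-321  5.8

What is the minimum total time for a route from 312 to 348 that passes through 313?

14.3 s

Shortest 312→313: 312 → 330 → 349 → 313 = 5.8
Shortest 313→348: 313 → 316 → 348 = 8.5
Total via 313: 5.8 + 8.5 = 14.3 s.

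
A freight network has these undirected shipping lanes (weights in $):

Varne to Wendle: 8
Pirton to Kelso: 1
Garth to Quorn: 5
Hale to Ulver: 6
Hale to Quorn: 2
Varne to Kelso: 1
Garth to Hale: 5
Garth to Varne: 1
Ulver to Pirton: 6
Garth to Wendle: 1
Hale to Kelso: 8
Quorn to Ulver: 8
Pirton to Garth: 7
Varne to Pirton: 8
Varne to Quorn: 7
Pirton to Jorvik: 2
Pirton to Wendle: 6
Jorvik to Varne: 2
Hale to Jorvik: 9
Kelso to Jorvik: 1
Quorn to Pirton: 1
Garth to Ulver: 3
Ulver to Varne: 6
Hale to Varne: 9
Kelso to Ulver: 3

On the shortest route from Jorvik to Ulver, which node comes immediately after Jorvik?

Kelso

Candidate routes:
Jorvik–Varne–Kelso–Ulver: 2+1+3 = 6
Jorvik–Kelso–Varne–Garth–Ulver: 1+1+1+3 = 6
Jorvik–Pirton–Kelso–Ulver: 2+1+3 = 6
Jorvik–Kelso–Ulver: 1+3 = 4
Cheapest is Jorvik–Kelso–Ulver at $4.
So from Jorvik the first move is to Kelso.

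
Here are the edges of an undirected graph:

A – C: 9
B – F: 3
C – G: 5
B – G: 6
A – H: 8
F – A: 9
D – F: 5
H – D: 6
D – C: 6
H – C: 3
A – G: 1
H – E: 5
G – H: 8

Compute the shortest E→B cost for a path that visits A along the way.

Shortest E→A: E–H–A = 13
Shortest A→B: A–G–B = 7
Total via A: 13 + 7 = 20.

20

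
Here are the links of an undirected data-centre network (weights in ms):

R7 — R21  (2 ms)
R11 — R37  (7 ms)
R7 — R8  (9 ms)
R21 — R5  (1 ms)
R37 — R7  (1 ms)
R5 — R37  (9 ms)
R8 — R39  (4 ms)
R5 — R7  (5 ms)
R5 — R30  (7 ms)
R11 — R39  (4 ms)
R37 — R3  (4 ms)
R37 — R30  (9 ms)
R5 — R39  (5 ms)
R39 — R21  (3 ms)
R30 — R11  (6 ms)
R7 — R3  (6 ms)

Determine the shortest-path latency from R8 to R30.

Compare a few routes:
R8 - R39 - R21 - R5 - R30: 4+3+1+7 = 15
R8 - R39 - R5 - R30: 4+5+7 = 16
R8 - R39 - R11 - R30: 4+4+6 = 14
Cheapest is R8 - R39 - R11 - R30 at 14 ms.

14 ms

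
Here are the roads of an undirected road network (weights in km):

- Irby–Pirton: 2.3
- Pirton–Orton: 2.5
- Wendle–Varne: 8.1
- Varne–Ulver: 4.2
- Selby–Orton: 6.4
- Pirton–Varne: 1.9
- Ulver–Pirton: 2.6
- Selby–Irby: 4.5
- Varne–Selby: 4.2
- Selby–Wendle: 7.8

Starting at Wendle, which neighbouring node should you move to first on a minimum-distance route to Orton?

Varne

Candidate routes:
Wendle → Varne → Pirton → Orton: 8.1+1.9+2.5 = 12.5
Wendle → Selby → Irby → Pirton → Orton: 7.8+4.5+2.3+2.5 = 17.1
Wendle → Selby → Varne → Pirton → Orton: 7.8+4.2+1.9+2.5 = 16.4
Wendle → Selby → Orton: 7.8+6.4 = 14.2
The minimum is 12.5 km via Wendle → Varne → Pirton → Orton.
So from Wendle the first move is to Varne.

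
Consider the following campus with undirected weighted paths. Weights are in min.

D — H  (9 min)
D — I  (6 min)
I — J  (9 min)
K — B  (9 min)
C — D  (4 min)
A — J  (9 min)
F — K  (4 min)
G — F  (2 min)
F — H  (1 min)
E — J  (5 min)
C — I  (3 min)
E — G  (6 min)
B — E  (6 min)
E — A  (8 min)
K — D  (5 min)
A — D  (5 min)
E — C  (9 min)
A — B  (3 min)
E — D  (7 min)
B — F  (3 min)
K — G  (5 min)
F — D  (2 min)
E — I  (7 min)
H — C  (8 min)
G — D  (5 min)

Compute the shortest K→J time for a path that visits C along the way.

21 min

Best K to C: K–D–C costing 9
Best C to J: C–I–J costing 12
Total via C: 9 + 12 = 21 min.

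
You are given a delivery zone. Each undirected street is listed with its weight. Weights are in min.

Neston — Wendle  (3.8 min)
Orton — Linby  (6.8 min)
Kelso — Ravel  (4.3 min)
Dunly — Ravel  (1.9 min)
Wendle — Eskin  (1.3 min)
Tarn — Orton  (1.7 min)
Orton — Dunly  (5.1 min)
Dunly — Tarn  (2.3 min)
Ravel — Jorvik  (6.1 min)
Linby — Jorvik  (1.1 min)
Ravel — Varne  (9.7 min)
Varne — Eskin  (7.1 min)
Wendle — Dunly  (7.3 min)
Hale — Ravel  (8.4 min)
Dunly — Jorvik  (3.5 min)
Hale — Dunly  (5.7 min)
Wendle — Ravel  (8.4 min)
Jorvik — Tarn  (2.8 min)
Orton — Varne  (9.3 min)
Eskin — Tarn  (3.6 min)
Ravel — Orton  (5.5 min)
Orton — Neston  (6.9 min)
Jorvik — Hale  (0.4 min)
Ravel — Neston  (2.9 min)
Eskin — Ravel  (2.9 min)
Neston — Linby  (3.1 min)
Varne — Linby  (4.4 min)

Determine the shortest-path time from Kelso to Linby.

10.3 min

Enumerating some paths:
Kelso - Ravel - Jorvik - Linby: 4.3+6.1+1.1 = 11.5
Kelso - Ravel - Neston - Linby: 4.3+2.9+3.1 = 10.3
Kelso - Ravel - Dunly - Jorvik - Linby: 4.3+1.9+3.5+1.1 = 10.8
Kelso - Ravel - Dunly - Tarn - Jorvik - Linby: 4.3+1.9+2.3+2.8+1.1 = 12.4
The minimum is 10.3 min via Kelso - Ravel - Neston - Linby.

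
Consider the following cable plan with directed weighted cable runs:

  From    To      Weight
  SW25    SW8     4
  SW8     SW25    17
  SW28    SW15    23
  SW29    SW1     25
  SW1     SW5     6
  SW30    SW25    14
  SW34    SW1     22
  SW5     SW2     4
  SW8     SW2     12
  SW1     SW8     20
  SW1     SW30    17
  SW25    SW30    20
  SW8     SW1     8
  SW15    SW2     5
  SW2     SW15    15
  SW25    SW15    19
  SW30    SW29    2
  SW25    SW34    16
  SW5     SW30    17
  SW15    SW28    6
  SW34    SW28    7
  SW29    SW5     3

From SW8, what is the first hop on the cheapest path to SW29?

Compare a few routes:
SW8 - SW1 - SW30 - SW29: 8+17+2 = 27
SW8 - SW1 - SW5 - SW30 - SW29: 8+6+17+2 = 33
Cheapest is SW8 - SW1 - SW30 - SW29 at 27.
So from SW8 the first move is to SW1.

SW1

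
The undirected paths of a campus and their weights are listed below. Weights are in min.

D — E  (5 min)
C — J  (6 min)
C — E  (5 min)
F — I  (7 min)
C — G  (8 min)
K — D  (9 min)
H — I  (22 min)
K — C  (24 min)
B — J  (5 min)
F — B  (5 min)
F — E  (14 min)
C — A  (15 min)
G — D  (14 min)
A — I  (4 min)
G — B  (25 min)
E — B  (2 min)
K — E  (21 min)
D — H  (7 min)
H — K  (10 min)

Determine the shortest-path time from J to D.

12 min

Settle nodes by increasing distance from J:
J: 0
B: 5  (via J)
C: 6  (via J)
E: 7  (via B)
F: 10  (via B)
D: 12  (via E)
Shortest route: J–B–E–D = 12 min.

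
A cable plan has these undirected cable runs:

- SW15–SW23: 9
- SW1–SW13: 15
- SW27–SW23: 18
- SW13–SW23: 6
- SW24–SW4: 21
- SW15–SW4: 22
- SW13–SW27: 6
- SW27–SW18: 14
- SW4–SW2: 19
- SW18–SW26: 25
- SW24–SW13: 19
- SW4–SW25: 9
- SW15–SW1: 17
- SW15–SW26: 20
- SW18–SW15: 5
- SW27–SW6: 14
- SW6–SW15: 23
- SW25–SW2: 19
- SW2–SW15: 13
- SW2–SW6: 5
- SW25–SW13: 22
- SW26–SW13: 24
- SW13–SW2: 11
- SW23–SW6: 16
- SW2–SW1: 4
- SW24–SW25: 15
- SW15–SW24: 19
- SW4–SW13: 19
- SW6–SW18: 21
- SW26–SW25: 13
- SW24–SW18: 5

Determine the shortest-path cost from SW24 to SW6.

26

Compare a few routes:
SW24 - SW18 - SW27 - SW6: 5+14+14 = 33
SW24 - SW18 - SW15 - SW6: 5+5+23 = 33
SW24 - SW18 - SW6: 5+21 = 26
SW24 - SW18 - SW15 - SW2 - SW6: 5+5+13+5 = 28
The minimum is 26 via SW24 - SW18 - SW6.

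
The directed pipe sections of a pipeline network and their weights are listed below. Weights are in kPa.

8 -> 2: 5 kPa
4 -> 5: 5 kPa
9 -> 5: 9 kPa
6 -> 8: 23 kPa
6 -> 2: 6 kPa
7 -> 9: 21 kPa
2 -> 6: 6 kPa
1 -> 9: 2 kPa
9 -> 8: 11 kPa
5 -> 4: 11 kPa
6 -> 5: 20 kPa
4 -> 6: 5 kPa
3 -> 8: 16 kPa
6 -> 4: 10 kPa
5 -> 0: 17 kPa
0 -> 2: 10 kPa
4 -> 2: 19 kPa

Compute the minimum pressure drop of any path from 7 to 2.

37 kPa

Shortest distances from 7:
7: 0
9: 21  (via 7)
5: 30  (via 9)
8: 32  (via 9)
2: 37  (via 8)
Shortest route: 7 → 9 → 8 → 2 = 37 kPa.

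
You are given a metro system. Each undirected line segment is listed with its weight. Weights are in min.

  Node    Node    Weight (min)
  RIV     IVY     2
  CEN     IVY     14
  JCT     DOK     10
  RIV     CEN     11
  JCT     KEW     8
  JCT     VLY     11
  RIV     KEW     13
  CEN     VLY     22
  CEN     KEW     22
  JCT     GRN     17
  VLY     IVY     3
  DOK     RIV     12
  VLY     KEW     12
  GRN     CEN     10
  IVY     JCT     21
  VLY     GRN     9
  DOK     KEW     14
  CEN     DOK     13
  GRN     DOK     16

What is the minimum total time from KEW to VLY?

Shortest distances from KEW:
KEW: 0
JCT: 8  (via KEW)
VLY: 12  (via KEW)
Shortest route: KEW–VLY = 12 min.

12 min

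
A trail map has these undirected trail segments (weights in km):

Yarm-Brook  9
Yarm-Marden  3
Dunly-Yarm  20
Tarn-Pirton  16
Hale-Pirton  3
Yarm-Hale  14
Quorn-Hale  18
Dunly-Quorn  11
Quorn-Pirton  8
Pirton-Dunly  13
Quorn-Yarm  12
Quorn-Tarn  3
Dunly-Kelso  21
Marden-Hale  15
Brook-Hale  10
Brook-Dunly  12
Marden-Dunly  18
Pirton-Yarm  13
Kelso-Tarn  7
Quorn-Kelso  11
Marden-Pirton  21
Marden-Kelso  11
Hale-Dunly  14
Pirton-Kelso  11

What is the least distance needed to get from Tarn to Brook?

Shortest distances from Tarn:
Tarn: 0
Quorn: 3  (via Tarn)
Kelso: 7  (via Tarn)
Pirton: 11  (via Quorn)
Hale: 14  (via Pirton)
Dunly: 14  (via Quorn)
Yarm: 15  (via Quorn)
Marden: 18  (via Kelso)
Brook: 24  (via Hale)
Shortest route: Tarn–Quorn–Pirton–Hale–Brook = 24 km.

24 km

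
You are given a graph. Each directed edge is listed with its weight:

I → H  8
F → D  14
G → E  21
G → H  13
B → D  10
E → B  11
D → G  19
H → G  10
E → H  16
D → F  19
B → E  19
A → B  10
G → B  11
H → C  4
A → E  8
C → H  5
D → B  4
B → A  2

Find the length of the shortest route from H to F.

50

Candidate routes:
H - G - E - B - D - F: 10+21+11+10+19 = 71
H - G - B - D - F: 10+11+10+19 = 50
The minimum is 50 via H - G - B - D - F.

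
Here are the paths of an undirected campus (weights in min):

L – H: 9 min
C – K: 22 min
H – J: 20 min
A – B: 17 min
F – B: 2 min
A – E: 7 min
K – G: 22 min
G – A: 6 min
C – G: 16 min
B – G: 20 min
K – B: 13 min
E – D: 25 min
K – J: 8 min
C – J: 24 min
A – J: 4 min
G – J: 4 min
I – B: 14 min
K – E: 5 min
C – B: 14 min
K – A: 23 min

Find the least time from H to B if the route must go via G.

Best H to G: H–J–G costing 24
Shortest G→B: G–B = 20
Total via G: 24 + 20 = 44 min.

44 min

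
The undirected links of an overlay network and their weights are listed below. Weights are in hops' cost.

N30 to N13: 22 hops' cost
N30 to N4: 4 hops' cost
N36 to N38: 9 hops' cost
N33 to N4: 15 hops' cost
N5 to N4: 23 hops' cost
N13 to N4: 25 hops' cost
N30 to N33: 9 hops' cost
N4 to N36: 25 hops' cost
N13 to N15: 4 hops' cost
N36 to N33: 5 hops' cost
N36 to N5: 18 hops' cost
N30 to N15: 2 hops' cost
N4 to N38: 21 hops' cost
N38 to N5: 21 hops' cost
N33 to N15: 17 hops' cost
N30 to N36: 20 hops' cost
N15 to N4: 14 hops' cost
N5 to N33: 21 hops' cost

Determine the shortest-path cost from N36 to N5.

Shortest distances from N36:
N36: 0
N33: 5  (via N36)
N38: 9  (via N36)
N30: 14  (via N33)
N15: 16  (via N30)
N4: 18  (via N30)
N5: 18  (via N36)
Shortest route: N36–N5 = 18 hops' cost.

18 hops' cost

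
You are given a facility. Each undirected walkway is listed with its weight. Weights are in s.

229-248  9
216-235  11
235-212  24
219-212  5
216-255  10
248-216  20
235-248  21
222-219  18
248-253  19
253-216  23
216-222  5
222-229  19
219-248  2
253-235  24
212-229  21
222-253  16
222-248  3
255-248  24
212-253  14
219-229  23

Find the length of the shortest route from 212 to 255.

25 s

Running Dijkstra from 212:
212: 0
219: 5  (via 212)
248: 7  (via 219)
222: 10  (via 248)
253: 14  (via 212)
216: 15  (via 222)
229: 16  (via 248)
235: 24  (via 212)
255: 25  (via 216)
Shortest route: 212–219–248–222–216–255 = 25 s.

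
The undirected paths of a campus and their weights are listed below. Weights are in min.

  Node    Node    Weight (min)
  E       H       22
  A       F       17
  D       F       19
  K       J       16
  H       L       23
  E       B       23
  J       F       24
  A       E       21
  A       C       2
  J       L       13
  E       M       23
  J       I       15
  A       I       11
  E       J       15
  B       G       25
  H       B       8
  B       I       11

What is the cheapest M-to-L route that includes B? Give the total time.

Best M to B: M → E → B costing 46
Shortest B→L: B → H → L = 31
Total via B: 46 + 31 = 77 min.

77 min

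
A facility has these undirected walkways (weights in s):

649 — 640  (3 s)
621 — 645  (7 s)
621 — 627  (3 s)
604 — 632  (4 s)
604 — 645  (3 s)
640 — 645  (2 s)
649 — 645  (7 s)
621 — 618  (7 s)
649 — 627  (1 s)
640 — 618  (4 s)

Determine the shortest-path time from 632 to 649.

Compare a few routes:
632–604–645–621–627–649: 4+3+7+3+1 = 18
632–604–645–640–649: 4+3+2+3 = 12
632–604–645–649: 4+3+7 = 14
The minimum is 12 s via 632–604–645–640–649.

12 s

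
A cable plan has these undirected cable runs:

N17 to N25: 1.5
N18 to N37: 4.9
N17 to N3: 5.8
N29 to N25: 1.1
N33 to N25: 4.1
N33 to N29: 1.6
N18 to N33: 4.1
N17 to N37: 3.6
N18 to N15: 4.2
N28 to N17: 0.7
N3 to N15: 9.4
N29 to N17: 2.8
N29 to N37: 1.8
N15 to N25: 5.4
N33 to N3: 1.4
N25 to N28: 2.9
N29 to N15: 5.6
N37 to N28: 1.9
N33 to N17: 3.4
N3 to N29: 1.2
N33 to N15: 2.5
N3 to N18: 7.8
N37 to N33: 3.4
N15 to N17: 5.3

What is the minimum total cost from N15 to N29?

Compare a few routes:
N15–N33–N29: 2.5+1.6 = 4.1
N15–N29: 5.6 = 5.6
N15–N25–N29: 5.4+1.1 = 6.5
N15–N33–N3–N29: 2.5+1.4+1.2 = 5.1
Cheapest is N15–N33–N29 at 4.1.

4.1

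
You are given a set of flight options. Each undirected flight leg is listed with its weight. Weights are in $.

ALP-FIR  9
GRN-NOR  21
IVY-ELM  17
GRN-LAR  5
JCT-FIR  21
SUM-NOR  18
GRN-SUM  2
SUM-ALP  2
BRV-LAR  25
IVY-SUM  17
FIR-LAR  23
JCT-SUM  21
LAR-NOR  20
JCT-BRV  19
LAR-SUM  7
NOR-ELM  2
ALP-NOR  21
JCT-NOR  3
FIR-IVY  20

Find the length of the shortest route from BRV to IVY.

$41

Candidate routes:
BRV - LAR - SUM - IVY: 25+7+17 = 49
BRV - JCT - NOR - ELM - IVY: 19+3+2+17 = 41
BRV - LAR - GRN - SUM - IVY: 25+5+2+17 = 49
BRV - JCT - SUM - IVY: 19+21+17 = 57
The minimum is $41 via BRV - JCT - NOR - ELM - IVY.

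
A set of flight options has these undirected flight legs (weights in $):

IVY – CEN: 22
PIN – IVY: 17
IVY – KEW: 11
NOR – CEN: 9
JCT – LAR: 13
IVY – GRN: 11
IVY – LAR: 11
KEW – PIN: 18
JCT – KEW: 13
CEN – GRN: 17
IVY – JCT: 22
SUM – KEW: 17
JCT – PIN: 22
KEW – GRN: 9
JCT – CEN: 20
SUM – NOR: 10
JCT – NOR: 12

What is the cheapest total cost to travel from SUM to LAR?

$35

Compare a few routes:
SUM - KEW - IVY - LAR: 17+11+11 = 39
SUM - NOR - JCT - LAR: 10+12+13 = 35
SUM - KEW - JCT - LAR: 17+13+13 = 43
The minimum is $35 via SUM - NOR - JCT - LAR.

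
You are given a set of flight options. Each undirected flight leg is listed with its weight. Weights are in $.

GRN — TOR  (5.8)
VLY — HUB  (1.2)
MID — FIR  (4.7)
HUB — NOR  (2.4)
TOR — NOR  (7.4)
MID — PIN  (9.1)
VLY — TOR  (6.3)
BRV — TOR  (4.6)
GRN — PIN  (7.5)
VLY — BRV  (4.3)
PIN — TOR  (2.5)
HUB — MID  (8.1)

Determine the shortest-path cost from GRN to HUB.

$13.3

Compare a few routes:
GRN → TOR → VLY → HUB: 5.8+6.3+1.2 = 13.3
GRN → TOR → NOR → HUB: 5.8+7.4+2.4 = 15.6
GRN → TOR → BRV → VLY → HUB: 5.8+4.6+4.3+1.2 = 15.9
The minimum is $13.3 via GRN → TOR → VLY → HUB.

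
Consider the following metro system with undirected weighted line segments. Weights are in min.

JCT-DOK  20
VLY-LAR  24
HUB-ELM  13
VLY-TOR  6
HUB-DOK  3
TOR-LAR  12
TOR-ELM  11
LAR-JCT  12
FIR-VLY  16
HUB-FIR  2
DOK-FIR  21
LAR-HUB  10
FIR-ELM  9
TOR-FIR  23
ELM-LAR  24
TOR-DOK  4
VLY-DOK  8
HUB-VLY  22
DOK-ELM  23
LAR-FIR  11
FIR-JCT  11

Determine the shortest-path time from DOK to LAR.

Enumerating some paths:
DOK–HUB–LAR: 3+10 = 13
DOK–HUB–FIR–LAR: 3+2+11 = 16
Cheapest is DOK–HUB–LAR at 13 min.

13 min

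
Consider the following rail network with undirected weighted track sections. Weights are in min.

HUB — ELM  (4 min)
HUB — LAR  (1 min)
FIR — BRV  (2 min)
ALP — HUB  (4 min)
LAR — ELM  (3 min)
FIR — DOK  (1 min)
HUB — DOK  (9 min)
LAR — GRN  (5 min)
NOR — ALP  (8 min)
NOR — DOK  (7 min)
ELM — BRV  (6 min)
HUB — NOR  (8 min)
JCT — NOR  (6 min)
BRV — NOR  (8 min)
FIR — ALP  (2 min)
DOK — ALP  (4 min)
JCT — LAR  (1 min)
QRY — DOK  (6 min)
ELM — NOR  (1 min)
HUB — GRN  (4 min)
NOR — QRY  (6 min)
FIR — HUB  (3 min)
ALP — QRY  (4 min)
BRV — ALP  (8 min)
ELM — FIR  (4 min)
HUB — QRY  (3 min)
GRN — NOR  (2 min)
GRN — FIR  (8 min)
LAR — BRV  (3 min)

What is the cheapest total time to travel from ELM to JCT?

4 min

Candidate routes:
ELM - LAR - JCT: 3+1 = 4
ELM - NOR - JCT: 1+6 = 7
ELM - HUB - LAR - JCT: 4+1+1 = 6
Cheapest is ELM - LAR - JCT at 4 min.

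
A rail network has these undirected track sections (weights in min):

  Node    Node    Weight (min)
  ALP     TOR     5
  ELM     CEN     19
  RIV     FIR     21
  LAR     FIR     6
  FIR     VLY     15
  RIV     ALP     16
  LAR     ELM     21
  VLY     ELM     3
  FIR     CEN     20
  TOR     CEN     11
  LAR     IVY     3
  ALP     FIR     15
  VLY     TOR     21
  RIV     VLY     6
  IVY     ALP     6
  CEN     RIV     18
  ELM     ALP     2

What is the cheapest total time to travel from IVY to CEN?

22 min

Running Dijkstra from IVY:
IVY: 0
LAR: 3  (via IVY)
ALP: 6  (via IVY)
ELM: 8  (via ALP)
FIR: 9  (via LAR)
TOR: 11  (via ALP)
VLY: 11  (via ELM)
RIV: 17  (via VLY)
CEN: 22  (via TOR)
Shortest route: IVY → ALP → TOR → CEN = 22 min.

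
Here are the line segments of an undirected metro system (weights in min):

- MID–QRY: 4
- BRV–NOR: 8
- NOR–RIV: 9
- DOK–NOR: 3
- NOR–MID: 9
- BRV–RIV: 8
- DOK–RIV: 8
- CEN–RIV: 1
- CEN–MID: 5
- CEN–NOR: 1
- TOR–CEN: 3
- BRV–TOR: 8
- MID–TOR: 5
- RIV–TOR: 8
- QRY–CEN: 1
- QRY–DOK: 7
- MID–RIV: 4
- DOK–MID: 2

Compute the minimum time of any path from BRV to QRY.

Enumerating some paths:
BRV → NOR → CEN → QRY: 8+1+1 = 10
BRV → TOR → CEN → QRY: 8+3+1 = 12
BRV → RIV → MID → QRY: 8+4+4 = 16
Cheapest is BRV → NOR → CEN → QRY at 10 min.

10 min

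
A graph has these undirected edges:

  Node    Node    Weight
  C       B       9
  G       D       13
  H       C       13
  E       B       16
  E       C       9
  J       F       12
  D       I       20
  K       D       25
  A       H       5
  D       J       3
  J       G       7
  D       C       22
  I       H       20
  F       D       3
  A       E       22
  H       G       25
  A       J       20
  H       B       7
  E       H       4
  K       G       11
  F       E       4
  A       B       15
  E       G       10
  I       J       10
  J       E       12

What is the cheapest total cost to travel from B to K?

32

Compare a few routes:
B → E → G → K: 16+10+11 = 37
B → H → E → G → K: 7+4+10+11 = 32
B → C → E → G → K: 9+9+10+11 = 39
The minimum is 32 via B → H → E → G → K.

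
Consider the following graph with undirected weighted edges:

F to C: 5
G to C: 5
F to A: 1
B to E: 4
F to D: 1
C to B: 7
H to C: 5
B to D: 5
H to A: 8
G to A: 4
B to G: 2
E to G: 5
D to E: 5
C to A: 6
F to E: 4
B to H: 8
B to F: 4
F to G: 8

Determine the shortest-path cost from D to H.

10

Compare a few routes:
D → F → A → H: 1+1+8 = 10
D → F → C → H: 1+5+5 = 11
Cheapest is D → F → A → H at 10.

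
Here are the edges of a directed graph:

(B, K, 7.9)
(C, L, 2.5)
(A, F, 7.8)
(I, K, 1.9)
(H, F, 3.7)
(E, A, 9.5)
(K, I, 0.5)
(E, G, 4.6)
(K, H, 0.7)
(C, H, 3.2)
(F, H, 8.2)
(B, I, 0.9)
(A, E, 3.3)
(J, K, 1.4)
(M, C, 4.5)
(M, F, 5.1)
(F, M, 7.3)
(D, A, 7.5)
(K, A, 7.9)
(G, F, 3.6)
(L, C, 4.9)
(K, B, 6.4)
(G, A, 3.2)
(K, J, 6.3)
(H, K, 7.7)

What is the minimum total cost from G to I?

Running Dijkstra from G:
G: 0
A: 3.2  (via G)
F: 3.6  (via G)
E: 6.5  (via A)
M: 10.9  (via F)
H: 11.8  (via F)
C: 15.4  (via M)
L: 17.9  (via C)
K: 19.5  (via H)
I: 20  (via K)
Shortest route: G–F–H–K–I = 20.

20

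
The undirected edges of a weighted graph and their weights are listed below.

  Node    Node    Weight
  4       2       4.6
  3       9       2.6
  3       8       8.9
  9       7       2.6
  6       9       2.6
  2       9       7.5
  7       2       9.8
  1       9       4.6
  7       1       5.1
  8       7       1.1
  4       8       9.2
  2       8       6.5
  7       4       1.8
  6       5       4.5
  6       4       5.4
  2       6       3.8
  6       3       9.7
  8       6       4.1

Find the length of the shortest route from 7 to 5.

9.7

Compare a few routes:
7 - 4 - 6 - 5: 1.8+5.4+4.5 = 11.7
7 - 4 - 2 - 6 - 5: 1.8+4.6+3.8+4.5 = 14.7
7 - 8 - 6 - 5: 1.1+4.1+4.5 = 9.7
The minimum is 9.7 via 7 - 8 - 6 - 5.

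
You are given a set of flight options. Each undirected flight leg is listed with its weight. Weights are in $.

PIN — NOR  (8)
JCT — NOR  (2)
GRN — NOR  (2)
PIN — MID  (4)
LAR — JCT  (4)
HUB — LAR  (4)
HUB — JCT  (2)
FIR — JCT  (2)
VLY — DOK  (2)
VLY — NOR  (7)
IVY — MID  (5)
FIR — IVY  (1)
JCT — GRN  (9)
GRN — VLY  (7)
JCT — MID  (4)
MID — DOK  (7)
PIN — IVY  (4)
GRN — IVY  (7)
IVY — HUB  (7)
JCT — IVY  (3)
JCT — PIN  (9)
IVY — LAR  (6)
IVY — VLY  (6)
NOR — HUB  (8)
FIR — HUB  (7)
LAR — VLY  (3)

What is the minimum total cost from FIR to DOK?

Settle nodes by increasing distance from FIR:
FIR: 0
IVY: 1  (via FIR)
JCT: 2  (via FIR)
HUB: 4  (via JCT)
NOR: 4  (via JCT)
PIN: 5  (via IVY)
MID: 6  (via IVY)
LAR: 6  (via JCT)
GRN: 6  (via NOR)
VLY: 7  (via IVY)
DOK: 9  (via VLY)
Shortest route: FIR → IVY → VLY → DOK = $9.

$9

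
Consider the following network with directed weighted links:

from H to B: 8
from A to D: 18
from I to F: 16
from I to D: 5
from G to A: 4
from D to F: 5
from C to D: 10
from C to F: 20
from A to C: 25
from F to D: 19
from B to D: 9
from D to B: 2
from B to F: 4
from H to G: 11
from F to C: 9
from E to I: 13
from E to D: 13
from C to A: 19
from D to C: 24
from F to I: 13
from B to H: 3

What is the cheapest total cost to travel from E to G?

Candidate routes:
E → I → D → B → H → G: 13+5+2+3+11 = 34
E → D → B → H → G: 13+2+3+11 = 29
E → I → F → D → B → H → G: 13+16+19+2+3+11 = 64
The minimum is 29 via E → D → B → H → G.

29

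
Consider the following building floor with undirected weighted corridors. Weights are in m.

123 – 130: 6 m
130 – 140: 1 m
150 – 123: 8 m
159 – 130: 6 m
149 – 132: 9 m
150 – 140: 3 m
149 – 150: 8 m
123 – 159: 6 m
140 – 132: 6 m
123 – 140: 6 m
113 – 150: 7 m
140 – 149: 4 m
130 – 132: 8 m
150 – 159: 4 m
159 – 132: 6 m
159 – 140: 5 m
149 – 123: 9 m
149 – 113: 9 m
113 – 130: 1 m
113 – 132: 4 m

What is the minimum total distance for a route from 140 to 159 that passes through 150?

7 m

Best 140 to 150: 140 → 150 costing 3
Shortest 150→159: 150 → 159 = 4
Total via 150: 3 + 4 = 7 m.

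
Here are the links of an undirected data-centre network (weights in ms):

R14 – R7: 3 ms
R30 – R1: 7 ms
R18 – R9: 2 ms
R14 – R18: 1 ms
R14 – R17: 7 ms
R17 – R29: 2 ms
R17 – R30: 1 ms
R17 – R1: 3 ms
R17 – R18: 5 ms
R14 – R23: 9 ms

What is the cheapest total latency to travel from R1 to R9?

Settle nodes by increasing distance from R1:
R1: 0
R17: 3  (via R1)
R30: 4  (via R17)
R29: 5  (via R17)
R18: 8  (via R17)
R14: 9  (via R18)
R9: 10  (via R18)
Shortest route: R1 → R17 → R18 → R9 = 10 ms.

10 ms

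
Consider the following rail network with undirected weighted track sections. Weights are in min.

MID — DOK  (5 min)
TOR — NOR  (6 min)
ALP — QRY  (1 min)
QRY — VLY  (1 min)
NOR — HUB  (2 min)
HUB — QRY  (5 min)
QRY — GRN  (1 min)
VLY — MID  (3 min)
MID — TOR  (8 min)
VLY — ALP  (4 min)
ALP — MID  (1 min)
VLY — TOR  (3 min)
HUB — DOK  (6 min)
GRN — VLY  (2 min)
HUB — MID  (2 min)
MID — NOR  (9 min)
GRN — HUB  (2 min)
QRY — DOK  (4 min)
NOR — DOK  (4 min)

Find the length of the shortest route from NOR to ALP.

5 min

Running Dijkstra from NOR:
NOR: 0
HUB: 2  (via NOR)
MID: 4  (via HUB)
DOK: 4  (via NOR)
GRN: 4  (via HUB)
QRY: 5  (via GRN)
ALP: 5  (via MID)
Shortest route: NOR → HUB → MID → ALP = 5 min.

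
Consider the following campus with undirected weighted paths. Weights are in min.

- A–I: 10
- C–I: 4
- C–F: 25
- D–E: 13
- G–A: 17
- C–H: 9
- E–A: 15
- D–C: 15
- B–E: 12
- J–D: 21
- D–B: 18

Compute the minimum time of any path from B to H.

42 min

Enumerating some paths:
B - D - C - H: 18+15+9 = 42
B - E - D - C - H: 12+13+15+9 = 49
B - E - A - I - C - H: 12+15+10+4+9 = 50
Cheapest is B - D - C - H at 42 min.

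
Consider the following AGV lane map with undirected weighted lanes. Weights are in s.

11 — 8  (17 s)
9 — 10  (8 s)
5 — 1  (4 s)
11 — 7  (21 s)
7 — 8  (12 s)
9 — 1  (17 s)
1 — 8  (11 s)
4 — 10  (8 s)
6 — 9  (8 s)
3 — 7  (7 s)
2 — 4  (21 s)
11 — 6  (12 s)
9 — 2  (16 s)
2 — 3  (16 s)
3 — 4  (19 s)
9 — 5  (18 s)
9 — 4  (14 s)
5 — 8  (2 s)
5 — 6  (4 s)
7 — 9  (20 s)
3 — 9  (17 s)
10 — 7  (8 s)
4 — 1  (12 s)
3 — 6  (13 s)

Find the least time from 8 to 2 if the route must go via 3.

Shortest 8→3: 8 → 5 → 6 → 3 = 19
Shortest 3→2: 3 → 2 = 16
Total via 3: 19 + 16 = 35 s.

35 s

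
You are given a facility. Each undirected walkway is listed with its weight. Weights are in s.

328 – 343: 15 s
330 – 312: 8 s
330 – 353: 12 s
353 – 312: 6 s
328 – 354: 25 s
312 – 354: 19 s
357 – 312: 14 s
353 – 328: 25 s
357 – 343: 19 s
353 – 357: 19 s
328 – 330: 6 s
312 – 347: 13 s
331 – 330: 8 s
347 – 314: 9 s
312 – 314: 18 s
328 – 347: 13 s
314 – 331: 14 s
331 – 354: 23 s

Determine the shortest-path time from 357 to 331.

Settle nodes by increasing distance from 357:
357: 0
312: 14  (via 357)
353: 19  (via 357)
343: 19  (via 357)
330: 22  (via 312)
347: 27  (via 312)
328: 28  (via 330)
331: 30  (via 330)
Shortest route: 357–312–330–331 = 30 s.

30 s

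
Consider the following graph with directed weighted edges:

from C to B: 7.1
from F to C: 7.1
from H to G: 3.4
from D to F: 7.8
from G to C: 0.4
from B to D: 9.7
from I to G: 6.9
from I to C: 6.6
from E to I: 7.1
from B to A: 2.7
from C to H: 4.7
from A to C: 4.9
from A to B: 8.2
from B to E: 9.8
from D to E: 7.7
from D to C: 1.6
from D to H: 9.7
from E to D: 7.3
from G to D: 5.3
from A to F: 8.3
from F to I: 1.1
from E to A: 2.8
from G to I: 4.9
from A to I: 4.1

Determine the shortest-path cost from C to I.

13

Compare a few routes:
C - B - A - I: 7.1+2.7+4.1 = 13.9
C - H - G - I: 4.7+3.4+4.9 = 13
C - B - A - F - I: 7.1+2.7+8.3+1.1 = 19.2
Cheapest is C - H - G - I at 13.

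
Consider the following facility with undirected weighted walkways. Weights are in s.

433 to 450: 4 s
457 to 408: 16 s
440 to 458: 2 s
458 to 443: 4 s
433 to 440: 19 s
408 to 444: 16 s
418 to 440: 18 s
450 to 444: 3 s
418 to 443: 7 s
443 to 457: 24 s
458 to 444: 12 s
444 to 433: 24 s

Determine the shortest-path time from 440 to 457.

Running Dijkstra from 440:
440: 0
458: 2  (via 440)
443: 6  (via 458)
418: 13  (via 443)
444: 14  (via 458)
450: 17  (via 444)
433: 19  (via 440)
457: 30  (via 443)
Shortest route: 440–458–443–457 = 30 s.

30 s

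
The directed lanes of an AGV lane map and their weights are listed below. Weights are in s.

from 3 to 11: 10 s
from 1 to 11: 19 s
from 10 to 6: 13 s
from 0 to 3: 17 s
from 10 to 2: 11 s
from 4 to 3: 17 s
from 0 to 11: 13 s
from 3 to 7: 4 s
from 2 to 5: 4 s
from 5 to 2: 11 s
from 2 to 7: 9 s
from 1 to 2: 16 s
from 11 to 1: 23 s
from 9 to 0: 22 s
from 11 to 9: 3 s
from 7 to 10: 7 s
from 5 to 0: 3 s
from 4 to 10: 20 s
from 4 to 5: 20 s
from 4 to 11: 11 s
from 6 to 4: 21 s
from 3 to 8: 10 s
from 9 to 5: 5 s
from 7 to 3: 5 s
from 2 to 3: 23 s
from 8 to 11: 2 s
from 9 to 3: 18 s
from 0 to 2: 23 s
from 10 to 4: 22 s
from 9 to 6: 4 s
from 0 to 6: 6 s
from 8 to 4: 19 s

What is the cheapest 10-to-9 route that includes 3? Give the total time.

38 s

Shortest 10→3: 10–2–7–3 = 25
Best 3 to 9: 3–11–9 costing 13
Total via 3: 25 + 13 = 38 s.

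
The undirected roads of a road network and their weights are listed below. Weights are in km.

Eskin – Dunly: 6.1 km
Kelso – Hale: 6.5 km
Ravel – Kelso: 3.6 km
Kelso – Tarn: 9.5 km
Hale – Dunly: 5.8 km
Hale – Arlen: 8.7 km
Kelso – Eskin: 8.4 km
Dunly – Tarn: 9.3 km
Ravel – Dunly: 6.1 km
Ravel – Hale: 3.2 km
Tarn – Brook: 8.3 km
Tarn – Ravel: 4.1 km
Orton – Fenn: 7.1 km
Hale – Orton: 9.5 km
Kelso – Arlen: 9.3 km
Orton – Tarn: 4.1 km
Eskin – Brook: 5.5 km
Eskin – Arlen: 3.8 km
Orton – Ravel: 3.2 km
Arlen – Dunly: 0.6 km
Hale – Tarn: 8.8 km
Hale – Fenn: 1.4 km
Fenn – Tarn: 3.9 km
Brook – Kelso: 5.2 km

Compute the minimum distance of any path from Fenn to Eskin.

11.6 km

Candidate routes:
Fenn → Hale → Arlen → Eskin: 1.4+8.7+3.8 = 13.9
Fenn → Hale → Ravel → Dunly → Arlen → Eskin: 1.4+3.2+6.1+0.6+3.8 = 15.1
Fenn → Hale → Dunly → Eskin: 1.4+5.8+6.1 = 13.3
Fenn → Hale → Dunly → Arlen → Eskin: 1.4+5.8+0.6+3.8 = 11.6
The minimum is 11.6 km via Fenn → Hale → Dunly → Arlen → Eskin.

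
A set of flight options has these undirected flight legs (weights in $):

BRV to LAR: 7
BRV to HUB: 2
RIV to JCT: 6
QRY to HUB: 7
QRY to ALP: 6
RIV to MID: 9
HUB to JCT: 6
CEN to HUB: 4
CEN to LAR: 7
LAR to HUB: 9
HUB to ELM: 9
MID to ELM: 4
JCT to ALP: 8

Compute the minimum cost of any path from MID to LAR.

Running Dijkstra from MID:
MID: 0
ELM: 4  (via MID)
RIV: 9  (via MID)
HUB: 13  (via ELM)
JCT: 15  (via RIV)
BRV: 15  (via HUB)
CEN: 17  (via HUB)
QRY: 20  (via HUB)
LAR: 22  (via HUB)
Shortest route: MID → ELM → HUB → LAR = $22.

$22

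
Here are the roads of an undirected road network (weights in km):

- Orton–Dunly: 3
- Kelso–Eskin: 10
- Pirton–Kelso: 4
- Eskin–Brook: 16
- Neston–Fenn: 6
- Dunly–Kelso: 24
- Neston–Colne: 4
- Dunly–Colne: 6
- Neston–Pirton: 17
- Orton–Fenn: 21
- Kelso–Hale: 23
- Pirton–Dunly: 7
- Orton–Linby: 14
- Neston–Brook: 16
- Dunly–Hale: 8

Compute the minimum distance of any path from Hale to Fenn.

Running Dijkstra from Hale:
Hale: 0
Dunly: 8  (via Hale)
Orton: 11  (via Dunly)
Colne: 14  (via Dunly)
Pirton: 15  (via Dunly)
Neston: 18  (via Colne)
Kelso: 19  (via Pirton)
Fenn: 24  (via Neston)
Shortest route: Hale–Dunly–Colne–Neston–Fenn = 24 km.

24 km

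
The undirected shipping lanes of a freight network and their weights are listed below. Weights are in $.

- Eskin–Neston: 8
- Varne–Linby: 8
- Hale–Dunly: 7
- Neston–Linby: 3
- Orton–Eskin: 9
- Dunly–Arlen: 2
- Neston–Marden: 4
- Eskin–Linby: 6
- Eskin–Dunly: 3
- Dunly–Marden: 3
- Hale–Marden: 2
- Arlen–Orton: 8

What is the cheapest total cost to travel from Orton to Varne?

$23

Running Dijkstra from Orton:
Orton: 0
Arlen: 8  (via Orton)
Eskin: 9  (via Orton)
Dunly: 10  (via Arlen)
Marden: 13  (via Dunly)
Hale: 15  (via Marden)
Linby: 15  (via Eskin)
Neston: 17  (via Eskin)
Varne: 23  (via Linby)
Shortest route: Orton → Eskin → Linby → Varne = $23.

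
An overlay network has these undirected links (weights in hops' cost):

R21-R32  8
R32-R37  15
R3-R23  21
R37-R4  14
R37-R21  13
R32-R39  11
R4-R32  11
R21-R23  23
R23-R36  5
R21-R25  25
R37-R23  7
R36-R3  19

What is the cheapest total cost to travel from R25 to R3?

66 hops' cost

Candidate routes:
R25 → R21 → R23 → R36 → R3: 25+23+5+19 = 72
R25 → R21 → R37 → R23 → R3: 25+13+7+21 = 66
R25 → R21 → R23 → R3: 25+23+21 = 69
R25 → R21 → R37 → R23 → R36 → R3: 25+13+7+5+19 = 69
The minimum is 66 hops' cost via R25 → R21 → R37 → R23 → R3.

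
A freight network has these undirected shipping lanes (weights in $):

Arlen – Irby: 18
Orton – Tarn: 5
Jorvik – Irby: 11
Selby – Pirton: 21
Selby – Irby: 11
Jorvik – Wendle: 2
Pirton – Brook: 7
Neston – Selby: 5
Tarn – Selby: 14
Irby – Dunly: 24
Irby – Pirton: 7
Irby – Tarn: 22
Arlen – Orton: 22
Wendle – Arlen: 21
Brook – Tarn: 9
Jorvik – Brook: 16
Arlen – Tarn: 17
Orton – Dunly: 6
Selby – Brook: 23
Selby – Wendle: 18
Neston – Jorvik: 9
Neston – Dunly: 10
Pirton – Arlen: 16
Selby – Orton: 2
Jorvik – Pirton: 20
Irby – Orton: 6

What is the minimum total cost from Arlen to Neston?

Candidate routes:
Arlen - Orton - Selby - Neston: 22+2+5 = 29
Arlen - Irby - Orton - Selby - Neston: 18+6+2+5 = 31
The minimum is $29 via Arlen - Orton - Selby - Neston.

$29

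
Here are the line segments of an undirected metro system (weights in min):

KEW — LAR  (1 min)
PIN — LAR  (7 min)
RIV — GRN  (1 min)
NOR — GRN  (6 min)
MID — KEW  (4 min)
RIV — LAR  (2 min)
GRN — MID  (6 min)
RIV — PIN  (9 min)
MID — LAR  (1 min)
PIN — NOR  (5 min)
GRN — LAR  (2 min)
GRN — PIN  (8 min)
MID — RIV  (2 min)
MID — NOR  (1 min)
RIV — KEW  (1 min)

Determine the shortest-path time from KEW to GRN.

2 min

Settle nodes by increasing distance from KEW:
KEW: 0
RIV: 1  (via KEW)
LAR: 1  (via KEW)
GRN: 2  (via RIV)
Shortest route: KEW → RIV → GRN = 2 min.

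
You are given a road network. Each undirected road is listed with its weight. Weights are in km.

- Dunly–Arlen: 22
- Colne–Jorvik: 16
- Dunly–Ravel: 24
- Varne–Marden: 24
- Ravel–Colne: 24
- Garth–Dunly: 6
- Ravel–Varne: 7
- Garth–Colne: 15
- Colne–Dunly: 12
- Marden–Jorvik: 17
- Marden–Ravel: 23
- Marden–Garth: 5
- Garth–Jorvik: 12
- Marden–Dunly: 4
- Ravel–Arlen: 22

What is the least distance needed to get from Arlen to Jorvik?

Running Dijkstra from Arlen:
Arlen: 0
Ravel: 22  (via Arlen)
Dunly: 22  (via Arlen)
Marden: 26  (via Dunly)
Garth: 28  (via Dunly)
Varne: 29  (via Ravel)
Colne: 34  (via Dunly)
Jorvik: 40  (via Garth)
Shortest route: Arlen → Dunly → Garth → Jorvik = 40 km.

40 km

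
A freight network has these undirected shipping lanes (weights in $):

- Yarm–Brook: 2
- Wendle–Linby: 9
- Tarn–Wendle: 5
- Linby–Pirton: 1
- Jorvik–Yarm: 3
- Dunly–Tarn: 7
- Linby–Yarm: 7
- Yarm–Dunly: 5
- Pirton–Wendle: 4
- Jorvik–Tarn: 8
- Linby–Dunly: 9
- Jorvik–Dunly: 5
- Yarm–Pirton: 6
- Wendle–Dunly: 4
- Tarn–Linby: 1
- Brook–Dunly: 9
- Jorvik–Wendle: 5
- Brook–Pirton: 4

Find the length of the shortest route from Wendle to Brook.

Enumerating some paths:
Wendle → Pirton → Brook: 4+4 = 8
Wendle → Tarn → Linby → Pirton → Brook: 5+1+1+4 = 11
Wendle → Jorvik → Yarm → Brook: 5+3+2 = 10
Cheapest is Wendle → Pirton → Brook at $8.

$8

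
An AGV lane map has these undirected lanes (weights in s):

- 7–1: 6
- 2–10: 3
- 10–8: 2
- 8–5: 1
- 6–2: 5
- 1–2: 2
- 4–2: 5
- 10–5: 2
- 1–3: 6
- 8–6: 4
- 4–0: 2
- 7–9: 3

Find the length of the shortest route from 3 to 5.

Settle nodes by increasing distance from 3:
3: 0
1: 6  (via 3)
2: 8  (via 1)
10: 11  (via 2)
7: 12  (via 1)
4: 13  (via 2)
5: 13  (via 10)
Shortest route: 3 → 1 → 2 → 10 → 5 = 13 s.

13 s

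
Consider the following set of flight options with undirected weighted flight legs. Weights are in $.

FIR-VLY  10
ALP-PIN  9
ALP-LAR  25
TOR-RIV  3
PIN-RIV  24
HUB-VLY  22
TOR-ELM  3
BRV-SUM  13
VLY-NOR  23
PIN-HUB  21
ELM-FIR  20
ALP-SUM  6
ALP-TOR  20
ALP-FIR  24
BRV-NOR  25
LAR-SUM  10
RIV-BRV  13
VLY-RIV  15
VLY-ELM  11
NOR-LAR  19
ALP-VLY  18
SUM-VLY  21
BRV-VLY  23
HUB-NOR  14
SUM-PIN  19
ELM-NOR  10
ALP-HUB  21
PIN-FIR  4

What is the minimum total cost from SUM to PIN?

Compare a few routes:
SUM - ALP - FIR - PIN: 6+24+4 = 34
SUM - ALP - PIN: 6+9 = 15
SUM - PIN: 19 = 19
The minimum is $15 via SUM - ALP - PIN.

$15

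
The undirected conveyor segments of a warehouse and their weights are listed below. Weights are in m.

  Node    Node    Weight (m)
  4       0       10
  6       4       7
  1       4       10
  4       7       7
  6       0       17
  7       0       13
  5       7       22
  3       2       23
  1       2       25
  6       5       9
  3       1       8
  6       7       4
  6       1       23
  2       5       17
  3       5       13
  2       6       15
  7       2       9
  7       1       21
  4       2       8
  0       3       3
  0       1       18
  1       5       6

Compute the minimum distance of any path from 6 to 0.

17 m

Shortest distances from 6:
6: 0
7: 4  (via 6)
4: 7  (via 6)
5: 9  (via 6)
2: 13  (via 7)
1: 15  (via 5)
0: 17  (via 6)
Shortest route: 6 → 0 = 17 m.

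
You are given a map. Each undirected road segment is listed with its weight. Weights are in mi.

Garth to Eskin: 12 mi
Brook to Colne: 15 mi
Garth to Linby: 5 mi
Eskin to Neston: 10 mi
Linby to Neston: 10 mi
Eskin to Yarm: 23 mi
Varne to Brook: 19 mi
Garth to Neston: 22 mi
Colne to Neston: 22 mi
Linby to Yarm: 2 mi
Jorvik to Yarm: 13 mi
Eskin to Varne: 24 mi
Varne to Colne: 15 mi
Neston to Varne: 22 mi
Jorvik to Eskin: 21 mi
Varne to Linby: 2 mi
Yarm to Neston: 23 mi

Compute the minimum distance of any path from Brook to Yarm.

23 mi

Shortest distances from Brook:
Brook: 0
Colne: 15  (via Brook)
Varne: 19  (via Brook)
Linby: 21  (via Varne)
Yarm: 23  (via Linby)
Shortest route: Brook → Varne → Linby → Yarm = 23 mi.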